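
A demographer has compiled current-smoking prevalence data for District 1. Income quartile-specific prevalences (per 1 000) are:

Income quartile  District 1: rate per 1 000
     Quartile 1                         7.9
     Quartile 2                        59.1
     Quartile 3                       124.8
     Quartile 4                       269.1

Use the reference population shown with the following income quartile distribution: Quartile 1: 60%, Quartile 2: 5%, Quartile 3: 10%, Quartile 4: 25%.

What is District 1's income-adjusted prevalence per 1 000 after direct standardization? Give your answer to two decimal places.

87.45

Standard weights: 0.60, 0.05, 0.10, 0.25.
Standardized rate: 0.6000×7.9 + 0.0500×59.1 + 0.1000×124.8 + 0.2500×269.1 = 87.4500 per 1 000.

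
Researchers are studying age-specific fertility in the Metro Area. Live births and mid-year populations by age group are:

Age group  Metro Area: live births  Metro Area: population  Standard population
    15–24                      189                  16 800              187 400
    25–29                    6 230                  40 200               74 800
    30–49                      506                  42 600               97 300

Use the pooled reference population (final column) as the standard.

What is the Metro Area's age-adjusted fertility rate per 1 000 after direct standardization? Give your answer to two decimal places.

41.32

Age-specific rates per 1 000 for the Metro Area: 11.250, 154.975, 11.878.
Standard total = 359 500; weights = 0.5213, 0.2081, 0.2707.
Standardized rate: 0.5213×11.250 + 0.2081×154.975 + 0.2707×11.878 = 41.3244 per 1 000.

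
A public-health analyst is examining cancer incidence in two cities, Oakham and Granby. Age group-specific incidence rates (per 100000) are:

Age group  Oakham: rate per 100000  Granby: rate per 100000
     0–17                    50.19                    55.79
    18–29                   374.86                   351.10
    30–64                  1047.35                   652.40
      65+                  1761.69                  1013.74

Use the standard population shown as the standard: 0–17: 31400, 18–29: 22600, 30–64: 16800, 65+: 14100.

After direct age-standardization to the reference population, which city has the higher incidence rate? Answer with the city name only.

Oakham

Standard total = 84900; weights = 0.3698, 0.2662, 0.1979, 0.1661.
Oakham: 0.3698×50.19 + 0.2662×374.86 + 0.1979×1047.35 + 0.1661×1761.69 = 618.1756 per 100000.
Granby: 0.3698×55.79 + 0.2662×351.10 + 0.1979×652.40 + 0.1661×1013.74 = 411.5515 per 100000.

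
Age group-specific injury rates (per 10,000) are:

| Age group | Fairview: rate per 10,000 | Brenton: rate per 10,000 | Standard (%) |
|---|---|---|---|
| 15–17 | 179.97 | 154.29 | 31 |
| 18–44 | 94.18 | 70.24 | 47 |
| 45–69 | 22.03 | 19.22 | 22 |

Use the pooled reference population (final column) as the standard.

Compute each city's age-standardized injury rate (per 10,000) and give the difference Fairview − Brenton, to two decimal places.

Standard weights: 0.31, 0.47, 0.22.
Fairview: 0.3100×179.97 + 0.4700×94.18 + 0.2200×22.03 = 104.9019 per 10,000.
Brenton: 0.3100×154.29 + 0.4700×70.24 + 0.2200×19.22 = 85.0711 per 10,000.
Difference = 104.9019 − 85.0711 = 19.8308.

19.83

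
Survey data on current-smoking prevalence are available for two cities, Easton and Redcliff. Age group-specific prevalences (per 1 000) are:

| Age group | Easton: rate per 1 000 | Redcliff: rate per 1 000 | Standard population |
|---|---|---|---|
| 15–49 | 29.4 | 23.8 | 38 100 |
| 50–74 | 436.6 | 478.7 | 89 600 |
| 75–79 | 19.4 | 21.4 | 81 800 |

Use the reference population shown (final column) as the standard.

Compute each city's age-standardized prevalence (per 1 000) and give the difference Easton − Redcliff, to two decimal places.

Standard total = 209 500; weights = 0.1819, 0.4277, 0.3905.
Easton: 0.1819×29.4 + 0.4277×436.6 + 0.3905×19.4 = 199.6488 per 1 000.
Redcliff: 0.1819×23.8 + 0.4277×478.7 + 0.3905×21.4 = 217.4168 per 1 000.
Difference = 199.6488 − 217.4168 = -17.7680.

-17.77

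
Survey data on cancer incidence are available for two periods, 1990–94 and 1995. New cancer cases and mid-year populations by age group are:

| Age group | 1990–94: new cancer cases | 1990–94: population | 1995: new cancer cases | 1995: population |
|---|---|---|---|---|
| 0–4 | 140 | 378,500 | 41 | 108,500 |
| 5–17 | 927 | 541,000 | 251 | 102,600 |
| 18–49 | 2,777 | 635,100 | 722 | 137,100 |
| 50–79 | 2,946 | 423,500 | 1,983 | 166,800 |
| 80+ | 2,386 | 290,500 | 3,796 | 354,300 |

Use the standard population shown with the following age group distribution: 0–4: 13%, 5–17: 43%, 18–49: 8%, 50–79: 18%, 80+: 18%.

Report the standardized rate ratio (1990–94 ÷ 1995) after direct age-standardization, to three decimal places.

Age-specific rates per 100,000 for 1990–94: 36.99, 171.35, 437.25, 695.63, 821.34.
For 1995: 37.79, 244.64, 526.62, 1188.85, 1071.41.
Standard weights: 0.13, 0.43, 0.08, 0.18, 0.18.
1990–94: 0.1300×36.99 + 0.4300×171.35 + 0.0800×437.25 + 0.1800×695.63 + 0.1800×821.34 = 386.5243 per 100,000.
1995: 0.1300×37.79 + 0.4300×244.64 + 0.0800×526.62 + 0.1800×1188.85 + 0.1800×1071.41 = 559.0835 per 100,000.
Ratio = 386.5243 ÷ 559.0835 = 0.69135.

0.691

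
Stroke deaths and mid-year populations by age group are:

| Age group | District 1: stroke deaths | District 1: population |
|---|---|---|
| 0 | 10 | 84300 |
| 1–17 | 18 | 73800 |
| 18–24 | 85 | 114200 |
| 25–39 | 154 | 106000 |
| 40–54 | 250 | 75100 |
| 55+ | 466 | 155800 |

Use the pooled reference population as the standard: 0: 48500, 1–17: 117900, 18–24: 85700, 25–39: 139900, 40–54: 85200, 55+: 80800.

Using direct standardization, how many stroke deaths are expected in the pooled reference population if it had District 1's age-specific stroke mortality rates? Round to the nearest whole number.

827

Age-specific rates per 100000 for District 1: 11.86, 24.39, 74.43, 145.28, 332.89, 299.10.
Expected stroke deaths = Σ (standard pop × age-specific rate ÷ 100000)
= 48500×11.86/100000 + 117900×24.39/100000 + 85700×74.43/100000 + 139900×145.28/100000 + 85200×332.89/100000 + 80800×299.10/100000
= 5.75 + 28.76 + 63.79 + 203.25 + 283.62 + 241.67 = 826.84.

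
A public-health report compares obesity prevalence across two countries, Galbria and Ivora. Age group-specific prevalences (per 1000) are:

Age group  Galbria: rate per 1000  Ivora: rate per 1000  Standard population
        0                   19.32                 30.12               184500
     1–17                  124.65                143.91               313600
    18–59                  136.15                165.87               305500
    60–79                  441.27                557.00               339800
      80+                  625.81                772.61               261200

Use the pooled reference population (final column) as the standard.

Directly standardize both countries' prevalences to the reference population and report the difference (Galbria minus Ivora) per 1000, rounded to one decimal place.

-67.5

Standard total = 1404600; weights = 0.1314, 0.2233, 0.2175, 0.2419, 0.1860.
Galbria: 0.1314×19.32 + 0.2233×124.65 + 0.2175×136.15 + 0.2419×441.27 + 0.1860×625.81 = 283.1082 per 1000.
Ivora: 0.1314×30.12 + 0.2233×143.91 + 0.2175×165.87 + 0.2419×557.00 + 0.1860×772.61 = 350.5873 per 1000.
Difference = 283.1082 − 350.5873 = -67.4791.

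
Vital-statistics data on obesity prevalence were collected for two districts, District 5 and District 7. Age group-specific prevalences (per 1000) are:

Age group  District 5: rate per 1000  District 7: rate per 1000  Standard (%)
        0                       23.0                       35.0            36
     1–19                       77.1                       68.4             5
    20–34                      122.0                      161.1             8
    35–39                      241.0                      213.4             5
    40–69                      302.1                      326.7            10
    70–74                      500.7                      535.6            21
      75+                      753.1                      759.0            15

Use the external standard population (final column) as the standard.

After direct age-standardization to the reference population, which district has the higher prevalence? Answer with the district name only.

Standard weights: 0.36, 0.05, 0.08, 0.05, 0.10, 0.21, 0.15.
District 5: 0.3600×23.0 + 0.0500×77.1 + 0.0800×122.0 + 0.0500×241.0 + 0.1000×302.1 + 0.2100×500.7 + 0.1500×753.1 = 282.2670 per 1000.
District 7: 0.3600×35.0 + 0.0500×68.4 + 0.0800×161.1 + 0.0500×213.4 + 0.1000×326.7 + 0.2100×535.6 + 0.1500×759.0 = 298.5740 per 1000.

District 7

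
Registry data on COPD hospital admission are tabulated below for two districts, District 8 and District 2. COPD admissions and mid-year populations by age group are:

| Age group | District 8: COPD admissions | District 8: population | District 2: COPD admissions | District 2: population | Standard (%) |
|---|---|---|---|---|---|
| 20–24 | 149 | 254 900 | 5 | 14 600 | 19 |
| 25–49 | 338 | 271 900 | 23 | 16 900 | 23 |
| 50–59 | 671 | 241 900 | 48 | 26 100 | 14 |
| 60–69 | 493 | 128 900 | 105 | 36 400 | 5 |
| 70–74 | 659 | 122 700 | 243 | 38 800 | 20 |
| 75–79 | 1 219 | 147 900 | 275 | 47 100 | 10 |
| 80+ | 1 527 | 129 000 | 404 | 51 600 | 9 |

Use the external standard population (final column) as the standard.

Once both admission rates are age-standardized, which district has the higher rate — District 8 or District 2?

District 8

Age-specific rates per 10 000 for District 8: 5.85, 12.43, 27.74, 38.25, 53.71, 82.42, 118.37.
For District 2: 3.42, 13.61, 18.39, 28.85, 62.63, 58.39, 78.29.
Standard weights: 0.19, 0.23, 0.14, 0.05, 0.20, 0.10, 0.09.
District 8: 0.1900×5.85 + 0.2300×12.43 + 0.1400×27.74 + 0.0500×38.25 + 0.2000×53.71 + 0.1000×82.42 + 0.0900×118.37 = 39.4027 per 10 000.
District 2: 0.1900×3.42 + 0.2300×13.61 + 0.1400×18.39 + 0.0500×28.85 + 0.2000×62.63 + 0.1000×58.39 + 0.0900×78.29 = 33.2088 per 10 000.
The crude rates (38.98 vs 47.65) would put District 2 higher, but that reflects its age composition; once standardized to a common age structure, District 8 has the higher underlying rate.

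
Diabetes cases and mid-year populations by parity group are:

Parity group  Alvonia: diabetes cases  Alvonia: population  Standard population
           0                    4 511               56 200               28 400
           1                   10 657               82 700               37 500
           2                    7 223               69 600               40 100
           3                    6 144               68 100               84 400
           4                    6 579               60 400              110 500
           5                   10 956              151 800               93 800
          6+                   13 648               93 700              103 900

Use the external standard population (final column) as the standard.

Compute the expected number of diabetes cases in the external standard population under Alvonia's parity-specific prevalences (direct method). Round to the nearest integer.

Parity-specific rates per 1 000 for Alvonia: 80.267, 128.863, 103.779, 90.220, 108.924, 72.174, 145.656.
Expected diabetes cases = Σ (standard pop × parity-specific rate ÷ 1 000)
= 28 400×80.267/1 000 + 37 500×128.863/1 000 + 40 100×103.779/1 000 + 84 400×90.220/1 000 + 110 500×108.924/1 000 + 93 800×72.174/1 000 + 103 900×145.656/1 000
= 2279.58 + 4832.38 + 4161.53 + 7614.59 + 12036.08 + 6769.91 + 15133.69 = 52827.77.

52828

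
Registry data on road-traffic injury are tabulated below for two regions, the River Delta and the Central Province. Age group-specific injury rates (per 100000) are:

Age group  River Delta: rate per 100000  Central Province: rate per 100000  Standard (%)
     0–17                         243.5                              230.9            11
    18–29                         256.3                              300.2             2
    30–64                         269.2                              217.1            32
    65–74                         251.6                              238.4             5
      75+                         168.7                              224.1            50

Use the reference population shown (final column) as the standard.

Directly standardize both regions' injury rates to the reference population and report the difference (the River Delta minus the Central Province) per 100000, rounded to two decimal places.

-9.86

Standard weights: 0.11, 0.02, 0.32, 0.05, 0.50.
The River Delta: 0.1100×243.5 + 0.0200×256.3 + 0.3200×269.2 + 0.0500×251.6 + 0.5000×168.7 = 214.9850 per 100000.
The Central Province: 0.1100×230.9 + 0.0200×300.2 + 0.3200×217.1 + 0.0500×238.4 + 0.5000×224.1 = 224.8450 per 100000.
Difference = 214.9850 − 224.8450 = -9.8600.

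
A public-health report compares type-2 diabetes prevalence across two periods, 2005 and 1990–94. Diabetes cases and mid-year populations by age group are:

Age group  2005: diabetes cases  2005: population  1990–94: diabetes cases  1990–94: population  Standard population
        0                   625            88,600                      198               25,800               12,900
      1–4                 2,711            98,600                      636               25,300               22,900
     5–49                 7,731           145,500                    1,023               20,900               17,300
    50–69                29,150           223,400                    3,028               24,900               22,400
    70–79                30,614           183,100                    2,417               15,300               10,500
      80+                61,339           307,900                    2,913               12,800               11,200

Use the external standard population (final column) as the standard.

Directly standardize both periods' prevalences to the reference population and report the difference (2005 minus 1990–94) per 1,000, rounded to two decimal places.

0.99

Age-specific rates per 1,000 for 2005: 7.054, 27.495, 53.134, 130.483, 167.198, 199.217.
For 1990–94: 7.674, 25.138, 48.947, 121.606, 157.974, 227.578.
Standard total = 97,200; weights = 0.1327, 0.2356, 0.1780, 0.2305, 0.1080, 0.1152.
2005: 0.1327×7.054 + 0.2356×27.495 + 0.1780×53.134 + 0.2305×130.483 + 0.1080×167.198 + 0.1152×199.217 = 87.9578 per 1,000.
1990–94: 0.1327×7.674 + 0.2356×25.138 + 0.1780×48.947 + 0.2305×121.606 + 0.1080×157.974 + 0.1152×227.578 = 86.9655 per 1,000.
Difference = 87.9578 − 86.9655 = 0.9923.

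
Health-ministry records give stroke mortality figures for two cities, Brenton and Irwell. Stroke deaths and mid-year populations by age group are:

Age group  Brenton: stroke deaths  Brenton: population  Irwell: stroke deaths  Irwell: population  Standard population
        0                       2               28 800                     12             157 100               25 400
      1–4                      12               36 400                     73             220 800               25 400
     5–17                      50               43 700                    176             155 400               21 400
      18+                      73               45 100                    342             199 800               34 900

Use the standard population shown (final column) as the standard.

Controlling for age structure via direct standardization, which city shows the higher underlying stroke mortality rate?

Irwell

Age-specific rates per 100 000 for Brenton: 6.94, 32.97, 114.42, 161.86.
For Irwell: 7.64, 33.06, 113.26, 171.17.
Standard total = 107 100; weights = 0.2372, 0.2372, 0.1998, 0.3259.
Brenton: 0.2372×6.94 + 0.2372×32.97 + 0.1998×114.42 + 0.3259×161.86 = 85.0725 per 100 000.
Irwell: 0.2372×7.64 + 0.2372×33.06 + 0.1998×113.26 + 0.3259×171.17 = 88.0610 per 100 000.
The crude rates (88.96 vs 82.25) would put Brenton higher, but that reflects its age composition; once standardized to a common age structure, Irwell has the higher underlying rate.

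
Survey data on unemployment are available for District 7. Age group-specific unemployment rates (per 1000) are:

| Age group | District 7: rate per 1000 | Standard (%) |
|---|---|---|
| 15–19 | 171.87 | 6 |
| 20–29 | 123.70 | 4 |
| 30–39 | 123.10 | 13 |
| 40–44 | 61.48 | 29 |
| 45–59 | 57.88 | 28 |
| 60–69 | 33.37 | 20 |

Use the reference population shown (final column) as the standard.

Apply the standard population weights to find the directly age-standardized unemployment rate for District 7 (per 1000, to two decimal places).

71.97

Standard weights: 0.06, 0.04, 0.13, 0.29, 0.28, 0.20.
Standardized rate: 0.0600×171.87 + 0.0400×123.70 + 0.1300×123.10 + 0.2900×61.48 + 0.2800×57.88 + 0.2000×33.37 = 71.9728 per 1000.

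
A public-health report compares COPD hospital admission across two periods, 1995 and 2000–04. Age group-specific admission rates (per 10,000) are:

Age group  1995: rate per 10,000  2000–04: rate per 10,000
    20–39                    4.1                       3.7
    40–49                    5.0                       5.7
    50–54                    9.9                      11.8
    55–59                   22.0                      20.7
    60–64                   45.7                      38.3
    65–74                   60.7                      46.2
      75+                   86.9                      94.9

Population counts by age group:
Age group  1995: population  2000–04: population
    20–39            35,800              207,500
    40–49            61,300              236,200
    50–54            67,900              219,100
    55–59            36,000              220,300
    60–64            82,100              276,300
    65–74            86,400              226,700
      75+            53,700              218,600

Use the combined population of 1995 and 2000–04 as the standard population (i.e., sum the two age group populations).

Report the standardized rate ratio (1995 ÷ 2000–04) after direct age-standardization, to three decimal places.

1.072

Combined standard total = 2,027,900; weights = 0.1200, 0.1467, 0.1415, 0.1264, 0.1767, 0.1544, 0.1343.
1995: 0.1200×4.1 + 0.1467×5.0 + 0.1415×9.9 + 0.1264×22.0 + 0.1767×45.7 + 0.1544×60.7 + 0.1343×86.9 = 34.5243 per 10,000.
2000–04: 0.1200×3.7 + 0.1467×5.7 + 0.1415×11.8 + 0.1264×20.7 + 0.1767×38.3 + 0.1544×46.2 + 0.1343×94.9 = 32.2112 per 10,000.
Ratio = 34.5243 ÷ 32.2112 = 1.07181.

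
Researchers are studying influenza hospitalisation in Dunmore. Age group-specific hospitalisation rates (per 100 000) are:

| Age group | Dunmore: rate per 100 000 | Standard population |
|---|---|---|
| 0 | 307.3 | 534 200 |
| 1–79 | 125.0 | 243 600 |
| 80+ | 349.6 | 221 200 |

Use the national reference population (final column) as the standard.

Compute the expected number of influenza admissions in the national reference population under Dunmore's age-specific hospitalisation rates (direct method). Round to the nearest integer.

Expected influenza admissions = Σ (standard pop × age-specific rate ÷ 100 000)
= 534 200×307.3/100 000 + 243 600×125.0/100 000 + 221 200×349.6/100 000
= 1641.60 + 304.50 + 773.32 = 2719.41.

2719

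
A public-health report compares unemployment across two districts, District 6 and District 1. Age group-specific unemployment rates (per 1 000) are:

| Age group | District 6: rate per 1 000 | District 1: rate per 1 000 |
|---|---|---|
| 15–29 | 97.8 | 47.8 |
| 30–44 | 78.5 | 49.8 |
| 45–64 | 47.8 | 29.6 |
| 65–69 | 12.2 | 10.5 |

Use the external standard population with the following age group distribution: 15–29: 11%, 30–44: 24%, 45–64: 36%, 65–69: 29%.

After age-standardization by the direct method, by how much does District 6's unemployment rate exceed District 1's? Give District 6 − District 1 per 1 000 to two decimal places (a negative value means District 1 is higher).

Standard weights: 0.11, 0.24, 0.36, 0.29.
District 6: 0.1100×97.8 + 0.2400×78.5 + 0.3600×47.8 + 0.2900×12.2 = 50.3440 per 1 000.
District 1: 0.1100×47.8 + 0.2400×49.8 + 0.3600×29.6 + 0.2900×10.5 = 30.9110 per 1 000.
Difference = 50.3440 − 30.9110 = 19.4330.

19.43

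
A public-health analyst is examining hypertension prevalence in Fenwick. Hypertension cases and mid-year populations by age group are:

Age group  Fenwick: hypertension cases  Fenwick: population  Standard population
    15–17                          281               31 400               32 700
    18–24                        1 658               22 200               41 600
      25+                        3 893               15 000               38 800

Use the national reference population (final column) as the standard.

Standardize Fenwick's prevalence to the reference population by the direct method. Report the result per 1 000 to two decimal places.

Age-specific rates per 1 000 for Fenwick: 8.949, 74.685, 259.533.
Standard total = 113 100; weights = 0.2891, 0.3678, 0.3431.
Standardized rate: 0.2891×8.949 + 0.3678×74.685 + 0.3431×259.533 = 119.0929 per 1 000.

119.09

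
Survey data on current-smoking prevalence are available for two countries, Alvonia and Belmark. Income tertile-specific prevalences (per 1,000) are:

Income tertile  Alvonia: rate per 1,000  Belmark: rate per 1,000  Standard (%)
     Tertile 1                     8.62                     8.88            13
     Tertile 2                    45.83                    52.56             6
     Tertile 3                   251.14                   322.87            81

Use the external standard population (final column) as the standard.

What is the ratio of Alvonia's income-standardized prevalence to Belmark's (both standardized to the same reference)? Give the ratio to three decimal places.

Standard weights: 0.13, 0.06, 0.81.
Alvonia: 0.1300×8.62 + 0.0600×45.83 + 0.8100×251.14 = 207.2938 per 1,000.
Belmark: 0.1300×8.88 + 0.0600×52.56 + 0.8100×322.87 = 265.8327 per 1,000.
Ratio = 207.2938 ÷ 265.8327 = 0.77979.

0.780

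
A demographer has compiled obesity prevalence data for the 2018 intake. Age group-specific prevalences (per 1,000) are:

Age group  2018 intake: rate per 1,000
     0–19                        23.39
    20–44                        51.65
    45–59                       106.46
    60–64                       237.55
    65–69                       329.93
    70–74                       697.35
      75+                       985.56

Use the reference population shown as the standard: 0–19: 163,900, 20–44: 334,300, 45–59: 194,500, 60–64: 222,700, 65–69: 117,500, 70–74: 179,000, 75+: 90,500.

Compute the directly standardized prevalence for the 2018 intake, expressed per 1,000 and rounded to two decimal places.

Standard total = 1,302,400; weights = 0.1258, 0.2567, 0.1493, 0.1710, 0.0902, 0.1374, 0.0695.
Standardized rate: 0.1258×23.39 + 0.2567×51.65 + 0.1493×106.46 + 0.1710×237.55 + 0.0902×329.93 + 0.1374×697.35 + 0.0695×985.56 = 266.8110 per 1,000.

266.81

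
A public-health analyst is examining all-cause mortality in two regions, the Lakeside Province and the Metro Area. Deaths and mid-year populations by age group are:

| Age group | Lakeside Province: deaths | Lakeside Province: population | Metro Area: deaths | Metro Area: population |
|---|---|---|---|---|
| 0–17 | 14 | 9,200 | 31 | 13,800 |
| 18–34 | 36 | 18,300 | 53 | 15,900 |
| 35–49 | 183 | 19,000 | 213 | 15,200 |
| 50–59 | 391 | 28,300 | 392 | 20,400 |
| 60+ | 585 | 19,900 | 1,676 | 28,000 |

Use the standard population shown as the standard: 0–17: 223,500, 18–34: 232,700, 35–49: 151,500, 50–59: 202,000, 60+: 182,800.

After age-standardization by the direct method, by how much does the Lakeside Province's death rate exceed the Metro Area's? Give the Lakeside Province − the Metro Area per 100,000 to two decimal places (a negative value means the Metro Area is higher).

-786.14

Age-specific rates per 100,000 for the Lakeside Province: 152.17, 196.72, 963.16, 1381.63, 2939.70.
For the Metro Area: 224.64, 333.33, 1401.32, 1921.57, 5985.71.
Standard total = 992,500; weights = 0.2252, 0.2345, 0.1526, 0.2035, 0.1842.
The Lakeside Province: 0.2252×152.17 + 0.2345×196.72 + 0.1526×963.16 + 0.2035×1381.63 + 0.1842×2939.70 = 1050.0469 per 100,000.
The Metro Area: 0.2252×224.64 + 0.2345×333.33 + 0.1526×1401.32 + 0.2035×1921.57 + 0.1842×5985.71 = 1836.1894 per 100,000.
Difference = 1050.0469 − 1836.1894 = -786.1425.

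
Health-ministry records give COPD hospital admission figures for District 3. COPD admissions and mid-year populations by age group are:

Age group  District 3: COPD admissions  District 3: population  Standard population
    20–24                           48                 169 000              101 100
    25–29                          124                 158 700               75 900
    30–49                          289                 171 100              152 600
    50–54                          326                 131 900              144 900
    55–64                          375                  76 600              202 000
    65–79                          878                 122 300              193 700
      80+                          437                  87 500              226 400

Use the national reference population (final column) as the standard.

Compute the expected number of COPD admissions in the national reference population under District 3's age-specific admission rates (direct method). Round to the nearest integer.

Age-specific rates per 10 000 for District 3: 2.84, 7.81, 16.89, 24.72, 48.96, 71.79, 49.94.
Expected COPD admissions = Σ (standard pop × age-specific rate ÷ 10 000)
= 101 100×2.84/10 000 + 75 900×7.81/10 000 + 152 600×16.89/10 000 + 144 900×24.72/10 000 + 202 000×48.96/10 000 + 193 700×71.79/10 000 + 226 400×49.94/10 000
= 28.71 + 59.30 + 257.75 + 358.13 + 988.90 + 1390.59 + 1130.71 = 4214.10.

4214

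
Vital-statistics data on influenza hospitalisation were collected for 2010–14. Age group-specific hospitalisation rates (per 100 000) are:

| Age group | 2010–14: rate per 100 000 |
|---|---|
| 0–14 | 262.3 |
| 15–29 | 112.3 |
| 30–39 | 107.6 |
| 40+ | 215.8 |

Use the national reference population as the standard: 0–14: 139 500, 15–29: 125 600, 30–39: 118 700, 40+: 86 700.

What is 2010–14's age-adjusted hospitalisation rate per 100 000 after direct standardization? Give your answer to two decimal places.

Standard total = 470 500; weights = 0.2965, 0.2670, 0.2523, 0.1843.
Standardized rate: 0.2965×262.3 + 0.2670×112.3 + 0.2523×107.6 + 0.1843×215.8 = 174.6604 per 100 000.

174.66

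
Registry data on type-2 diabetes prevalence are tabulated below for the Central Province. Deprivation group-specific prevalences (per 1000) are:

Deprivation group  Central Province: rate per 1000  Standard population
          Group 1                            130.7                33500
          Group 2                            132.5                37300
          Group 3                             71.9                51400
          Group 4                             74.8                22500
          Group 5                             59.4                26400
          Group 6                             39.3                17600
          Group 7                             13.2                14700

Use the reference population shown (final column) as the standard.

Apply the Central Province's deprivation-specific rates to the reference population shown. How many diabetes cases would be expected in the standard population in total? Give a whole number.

Expected diabetes cases = Σ (standard pop × deprivation-specific rate ÷ 1000)
= 33500×130.7/1000 + 37300×132.5/1000 + 51400×71.9/1000 + 22500×74.8/1000 + 26400×59.4/1000 + 17600×39.3/1000 + 14700×13.2/1000
= 4378.45 + 4942.25 + 3695.66 + 1683.00 + 1568.16 + 691.68 + 194.04 = 17153.24.

17153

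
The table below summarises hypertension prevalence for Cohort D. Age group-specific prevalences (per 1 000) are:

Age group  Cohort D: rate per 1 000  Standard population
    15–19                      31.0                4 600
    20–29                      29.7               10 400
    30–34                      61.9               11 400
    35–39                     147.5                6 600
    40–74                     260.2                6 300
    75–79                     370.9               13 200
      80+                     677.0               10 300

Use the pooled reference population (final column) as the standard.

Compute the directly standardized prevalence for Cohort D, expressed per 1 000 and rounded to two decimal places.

249.03

Standard total = 62 800; weights = 0.0732, 0.1656, 0.1815, 0.1051, 0.1003, 0.2102, 0.1640.
Standardized rate: 0.0732×31.0 + 0.1656×29.7 + 0.1815×61.9 + 0.1051×147.5 + 0.1003×260.2 + 0.2102×370.9 + 0.1640×677.0 = 249.0268 per 1 000.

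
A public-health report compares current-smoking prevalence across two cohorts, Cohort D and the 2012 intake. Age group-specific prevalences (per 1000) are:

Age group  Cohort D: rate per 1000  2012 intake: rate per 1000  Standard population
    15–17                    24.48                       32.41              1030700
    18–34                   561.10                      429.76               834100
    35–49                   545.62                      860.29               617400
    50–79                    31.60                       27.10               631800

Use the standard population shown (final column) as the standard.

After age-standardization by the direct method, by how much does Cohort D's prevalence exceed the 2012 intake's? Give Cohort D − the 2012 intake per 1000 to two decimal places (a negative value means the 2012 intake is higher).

Standard total = 3114000; weights = 0.3310, 0.2679, 0.1983, 0.2029.
Cohort D: 0.3310×24.48 + 0.2679×561.10 + 0.1983×545.62 + 0.2029×31.60 = 272.9851 per 1000.
The 2012 intake: 0.3310×32.41 + 0.2679×429.76 + 0.1983×860.29 + 0.2029×27.10 = 301.9051 per 1000.
Difference = 272.9851 − 301.9051 = -28.9200.

-28.92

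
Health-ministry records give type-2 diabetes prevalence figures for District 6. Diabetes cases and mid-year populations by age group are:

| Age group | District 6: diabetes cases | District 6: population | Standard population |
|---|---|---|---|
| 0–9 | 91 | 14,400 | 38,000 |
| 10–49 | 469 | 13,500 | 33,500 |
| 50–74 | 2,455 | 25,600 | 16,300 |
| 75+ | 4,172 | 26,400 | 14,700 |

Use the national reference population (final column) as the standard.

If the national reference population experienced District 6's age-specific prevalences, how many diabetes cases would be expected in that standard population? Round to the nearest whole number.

Age-specific rates per 1,000 for District 6: 6.319, 34.741, 95.898, 158.030.
Expected diabetes cases = Σ (standard pop × age-specific rate ÷ 1,000)
= 38,000×6.319/1,000 + 33,500×34.741/1,000 + 16,300×95.898/1,000 + 14,700×158.030/1,000
= 240.14 + 1163.81 + 1563.14 + 2323.05 = 5290.14.

5290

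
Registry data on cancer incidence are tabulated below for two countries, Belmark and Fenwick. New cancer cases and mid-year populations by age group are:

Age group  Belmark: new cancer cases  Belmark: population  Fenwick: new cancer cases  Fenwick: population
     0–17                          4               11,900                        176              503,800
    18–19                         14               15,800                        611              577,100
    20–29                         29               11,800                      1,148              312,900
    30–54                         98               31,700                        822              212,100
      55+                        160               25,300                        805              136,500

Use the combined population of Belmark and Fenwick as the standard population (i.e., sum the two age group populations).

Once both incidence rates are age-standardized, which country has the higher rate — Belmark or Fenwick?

Fenwick

Age-specific rates per 100,000 for Belmark: 33.61, 88.61, 245.76, 309.15, 632.41.
For Fenwick: 34.93, 105.87, 366.89, 387.55, 589.74.
Combined standard total = 1,838,900; weights = 0.2804, 0.3224, 0.1766, 0.1326, 0.0880.
Belmark: 0.2804×33.61 + 0.3224×88.61 + 0.1766×245.76 + 0.1326×309.15 + 0.0880×632.41 = 178.0214 per 100,000.
Fenwick: 0.2804×34.93 + 0.3224×105.87 + 0.1766×366.89 + 0.1326×387.55 + 0.0880×589.74 = 211.9875 per 100,000.
The crude rates (316.06 vs 204.43) would put Belmark higher, but that reflects its age composition; once standardized to a common age structure, Fenwick has the higher underlying rate.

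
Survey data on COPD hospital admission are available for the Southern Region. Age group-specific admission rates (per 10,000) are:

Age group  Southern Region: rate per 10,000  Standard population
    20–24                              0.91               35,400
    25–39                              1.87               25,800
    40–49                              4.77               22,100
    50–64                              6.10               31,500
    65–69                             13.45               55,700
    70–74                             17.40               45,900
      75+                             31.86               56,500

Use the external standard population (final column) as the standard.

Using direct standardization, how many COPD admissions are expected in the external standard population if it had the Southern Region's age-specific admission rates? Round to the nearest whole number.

Expected COPD admissions = Σ (standard pop × age-specific rate ÷ 10,000)
= 35,400×0.91/10,000 + 25,800×1.87/10,000 + 22,100×4.77/10,000 + 31,500×6.10/10,000 + 55,700×13.45/10,000 + 45,900×17.40/10,000 + 56,500×31.86/10,000
= 3.22 + 4.82 + 10.54 + 19.21 + 74.92 + 79.87 + 180.01 = 372.59.

373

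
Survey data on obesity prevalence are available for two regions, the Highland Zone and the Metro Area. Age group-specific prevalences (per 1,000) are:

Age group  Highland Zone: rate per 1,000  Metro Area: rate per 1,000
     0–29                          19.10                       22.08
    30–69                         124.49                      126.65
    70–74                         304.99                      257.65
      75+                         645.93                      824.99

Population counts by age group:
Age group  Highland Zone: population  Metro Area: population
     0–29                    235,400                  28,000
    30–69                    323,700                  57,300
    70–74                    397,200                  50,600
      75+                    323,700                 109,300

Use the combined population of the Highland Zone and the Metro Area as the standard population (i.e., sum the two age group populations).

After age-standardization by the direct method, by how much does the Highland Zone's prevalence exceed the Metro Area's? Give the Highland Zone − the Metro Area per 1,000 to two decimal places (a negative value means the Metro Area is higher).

-37.99

Combined standard total = 1,525,200; weights = 0.1727, 0.2498, 0.2936, 0.2839.
The Highland Zone: 0.1727×19.10 + 0.2498×124.49 + 0.2936×304.99 + 0.2839×645.93 = 307.3196 per 1,000.
The Metro Area: 0.1727×22.08 + 0.2498×126.65 + 0.2936×257.65 + 0.2839×824.99 = 345.3094 per 1,000.
Difference = 307.3196 − 345.3094 = -37.9898.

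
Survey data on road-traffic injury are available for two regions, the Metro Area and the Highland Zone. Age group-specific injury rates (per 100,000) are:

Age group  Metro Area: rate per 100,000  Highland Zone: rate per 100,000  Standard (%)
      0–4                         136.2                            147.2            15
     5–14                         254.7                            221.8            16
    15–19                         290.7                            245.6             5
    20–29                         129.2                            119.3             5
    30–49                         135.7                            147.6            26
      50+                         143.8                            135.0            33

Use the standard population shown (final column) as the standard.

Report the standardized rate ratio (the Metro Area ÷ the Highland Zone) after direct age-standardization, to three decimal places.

1.039

Standard weights: 0.15, 0.16, 0.05, 0.05, 0.26, 0.33.
The Metro Area: 0.1500×136.2 + 0.1600×254.7 + 0.0500×290.7 + 0.0500×129.2 + 0.2600×135.7 + 0.3300×143.8 = 164.9130 per 100,000.
The Highland Zone: 0.1500×147.2 + 0.1600×221.8 + 0.0500×245.6 + 0.0500×119.3 + 0.2600×147.6 + 0.3300×135.0 = 158.7390 per 100,000.
Ratio = 164.9130 ÷ 158.7390 = 1.03889.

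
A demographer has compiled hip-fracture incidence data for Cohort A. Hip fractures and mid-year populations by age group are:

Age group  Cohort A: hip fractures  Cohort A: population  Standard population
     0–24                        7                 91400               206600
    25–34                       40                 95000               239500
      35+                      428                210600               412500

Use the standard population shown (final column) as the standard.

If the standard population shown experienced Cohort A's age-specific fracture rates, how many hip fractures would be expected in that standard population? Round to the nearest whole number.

Age-specific rates per 100000 for Cohort A: 7.66, 42.11, 203.23.
Expected hip fractures = Σ (standard pop × age-specific rate ÷ 100000)
= 206600×7.66/100000 + 239500×42.11/100000 + 412500×203.23/100000
= 15.82 + 100.84 + 838.32 = 954.98.

955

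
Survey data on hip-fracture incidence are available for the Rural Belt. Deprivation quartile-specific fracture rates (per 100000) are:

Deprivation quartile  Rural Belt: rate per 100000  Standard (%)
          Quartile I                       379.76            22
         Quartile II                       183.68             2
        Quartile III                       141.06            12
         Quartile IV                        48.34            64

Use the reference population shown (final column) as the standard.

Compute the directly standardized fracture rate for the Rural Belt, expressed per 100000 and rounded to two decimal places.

135.09

Standard weights: 0.22, 0.02, 0.12, 0.64.
Standardized rate: 0.2200×379.76 + 0.0200×183.68 + 0.1200×141.06 + 0.6400×48.34 = 135.0856 per 100000.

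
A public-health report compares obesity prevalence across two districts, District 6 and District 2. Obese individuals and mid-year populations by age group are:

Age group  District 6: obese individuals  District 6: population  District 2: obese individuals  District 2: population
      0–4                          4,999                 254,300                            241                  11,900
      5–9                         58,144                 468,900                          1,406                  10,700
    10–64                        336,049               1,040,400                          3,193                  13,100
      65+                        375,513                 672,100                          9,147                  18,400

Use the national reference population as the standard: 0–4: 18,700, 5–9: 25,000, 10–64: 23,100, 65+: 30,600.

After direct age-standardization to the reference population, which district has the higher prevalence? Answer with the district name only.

Age-specific rates per 1,000 for District 6: 19.658, 124.001, 323.000, 558.716.
For District 2: 20.252, 131.402, 243.740, 497.120.
Standard total = 97,400; weights = 0.1920, 0.2567, 0.2372, 0.3142.
District 6: 0.1920×19.658 + 0.2567×124.001 + 0.2372×323.000 + 0.3142×558.716 = 287.7375 per 1,000.
District 2: 0.1920×20.252 + 0.2567×131.402 + 0.2372×243.740 + 0.3142×497.120 = 251.6019 per 1,000.

District 6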